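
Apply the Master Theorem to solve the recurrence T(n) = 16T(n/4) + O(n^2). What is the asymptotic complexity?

Master Theorem for T(n) = 16T(n/4) + O(n^2):

a = 16, b = 4, c = 2
log_b(a) = log_4(16) = 2.0000

Case 2: c = 2 = log_4(16) = 2.0000
T(n) = O(n^2 log n) = O(n^2 log n)

For T(n) = 16T(n/4) + O(n^2): log_4(16) = 2.0000. This is Case 2 of the Master Theorem (c = log_b(a), equal work at all levels), giving O(n^2 log n).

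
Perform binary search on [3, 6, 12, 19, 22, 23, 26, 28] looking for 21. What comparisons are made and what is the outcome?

Binary search for 21 in [3, 6, 12, 19, 22, 23, 26, 28]:

lo=0, hi=7, mid=3, arr[mid]=19 -> 19 < 21, search right half
lo=4, hi=7, mid=5, arr[mid]=23 -> 23 > 21, search left half
lo=4, hi=4, mid=4, arr[mid]=22 -> 22 > 21, search left half
lo=4 > hi=3, target 21 not found

Binary search determines that 21 is not in the array after 3 comparisons. The search space was exhausted without finding the target.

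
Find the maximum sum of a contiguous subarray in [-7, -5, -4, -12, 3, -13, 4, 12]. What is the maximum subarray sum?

Using Kadane's algorithm on [-7, -5, -4, -12, 3, -13, 4, 12]:

Scanning through the array:
Position 1 (value -5): max_ending_here = -5, max_so_far = -5
Position 2 (value -4): max_ending_here = -4, max_so_far = -4
Position 3 (value -12): max_ending_here = -12, max_so_far = -4
Position 4 (value 3): max_ending_here = 3, max_so_far = 3
Position 5 (value -13): max_ending_here = -10, max_so_far = 3
Position 6 (value 4): max_ending_here = 4, max_so_far = 4
Position 7 (value 12): max_ending_here = 16, max_so_far = 16

Maximum subarray: [4, 12]
Maximum sum: 16

The maximum subarray is [4, 12] with sum 16. This subarray runs from index 6 to index 7.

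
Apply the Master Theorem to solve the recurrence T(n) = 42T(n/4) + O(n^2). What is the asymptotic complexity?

Master Theorem for T(n) = 42T(n/4) + O(n^2):

a = 42, b = 4, c = 2
log_b(a) = log_4(42) = 2.6962

Case 1: c = 2 < log_4(42) = 2.6962
T(n) = O(n^(log_4 42))

For T(n) = 42T(n/4) + O(n^2): log_4(42) = 2.6962. This is Case 1 of the Master Theorem (c < log_b(a), work dominated by leaves), giving O(n^(log_4 42)).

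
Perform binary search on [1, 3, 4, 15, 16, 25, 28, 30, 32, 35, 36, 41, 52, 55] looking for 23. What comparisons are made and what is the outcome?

Binary search for 23 in [1, 3, 4, 15, 16, 25, 28, 30, 32, 35, 36, 41, 52, 55]:

lo=0, hi=13, mid=6, arr[mid]=28 -> 28 > 23, search left half
lo=0, hi=5, mid=2, arr[mid]=4 -> 4 < 23, search right half
lo=3, hi=5, mid=4, arr[mid]=16 -> 16 < 23, search right half
lo=5, hi=5, mid=5, arr[mid]=25 -> 25 > 23, search left half
lo=5 > hi=4, target 23 not found

Binary search determines that 23 is not in the array after 4 comparisons. The search space was exhausted without finding the target.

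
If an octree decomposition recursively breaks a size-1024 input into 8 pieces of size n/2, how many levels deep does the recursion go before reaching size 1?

For divide and conquer with division factor 2:

Problem sizes at each level:
Level 0: 1024
Level 1: 512
Level 2: 256
Level 3: 128
Level 4: 64
Level 5: 32
Level 6: 16
Level 7: 8
Level 8: 4
Level 9: 2
Level 10: 1

The root is level 0 and the size-1 base case is level 10 (the tree spans levels 0 through 10, i.e. 11 levels counting the root), so the depth is the number of divisions: log_2(1024) = 10

The recursion tree depth is log_2(1024) = 10. At each level, the problem size is divided by 2, so it takes 10 divisions to reduce to a base case of size 1. The algorithm makes 8 recursive calls at each level.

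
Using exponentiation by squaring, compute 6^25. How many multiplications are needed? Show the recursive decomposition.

Computing 6^25 by squaring (build up from 6^1; each line after the first costs one multiplication):

6^1 = 6
6^2 = (6^1)^2 = 6^2 = 36
6^3 = 6 * 6^2 = 6 * 36 = 216
6^6 = (6^3)^2 = 216^2 = 46656
6^12 = (6^6)^2 = 46656^2 = 2176782336
6^24 = (6^12)^2 = 2176782336^2 = 4738381338321616896
6^25 = 6 * 6^24 = 6 * 4738381338321616896 = 28430288029929701376

Result: 28430288029929701376
Multiplications needed: 6 (6 lines after 6^1)

6^25 = 28430288029929701376. Using exponentiation by squaring, this requires 6 multiplications. The key idea: if the exponent is even, square the half-power; if odd, multiply by the base once.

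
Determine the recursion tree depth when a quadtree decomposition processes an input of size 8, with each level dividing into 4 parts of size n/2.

For divide and conquer with division factor 2:

Problem sizes at each level:
Level 0: 8
Level 1: 4
Level 2: 2
Level 3: 1

The root is level 0 and the size-1 base case is level 3 (the tree spans levels 0 through 3, i.e. 4 levels counting the root), so the depth is the number of divisions: log_2(8) = 3

The recursion tree depth is log_2(8) = 3. At each level, the problem size is divided by 2, so it takes 3 divisions to reduce to a base case of size 1. The algorithm makes 4 recursive calls at each level.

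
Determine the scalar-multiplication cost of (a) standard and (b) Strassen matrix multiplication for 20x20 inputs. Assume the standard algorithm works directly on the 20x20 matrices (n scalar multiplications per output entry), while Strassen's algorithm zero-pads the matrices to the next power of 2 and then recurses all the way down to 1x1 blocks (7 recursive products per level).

Matrix multiplication for 20x20 matrices:

Strassen's algorithm requires power-of-2 dimensions. Pad 20x20 to 32x32 (next power of 2).

Standard algorithm: 20^3 = 8000 multiplications
Strassen's algorithm: 7^(log2(32)) = 7^5 = 16807 multiplications
Difference: 8000 - 16807 = -8807 (Strassen uses MORE here due to padding overhead — for small or just-over-power-of-2 n, padding can outweigh the per-level savings)

Standard: 8000 multiplications (20^3). Strassen: 16807 multiplications (7^5, after padding to 32x32). Strassen reduces 8 recursive multiplications to 7 at each level.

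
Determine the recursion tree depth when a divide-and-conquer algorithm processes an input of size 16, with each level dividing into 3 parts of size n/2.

For divide and conquer with division factor 2:

Problem sizes at each level:
Level 0: 16
Level 1: 8
Level 2: 4
Level 3: 2
Level 4: 1

The root is level 0 and the size-1 base case is level 4 (the tree spans levels 0 through 4, i.e. 5 levels counting the root), so the depth is the number of divisions: log_2(16) = 4

The recursion tree depth is log_2(16) = 4. At each level, the problem size is divided by 2, so it takes 4 divisions to reduce to a base case of size 1. The algorithm makes 3 recursive calls at each level.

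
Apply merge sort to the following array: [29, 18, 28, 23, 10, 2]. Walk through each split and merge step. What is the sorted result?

Merge sort trace:

Split: [29, 18, 28, 23, 10, 2] -> [29, 18, 28] and [23, 10, 2]
  Split: [29, 18, 28] -> [29] and [18, 28]
    Split: [18, 28] -> [18] and [28]
    Merge: [18] + [28] -> [18, 28]
  Merge: [29] + [18, 28] -> [18, 28, 29]
  Split: [23, 10, 2] -> [23] and [10, 2]
    Split: [10, 2] -> [10] and [2]
    Merge: [10] + [2] -> [2, 10]
  Merge: [23] + [2, 10] -> [2, 10, 23]
Merge: [18, 28, 29] + [2, 10, 23] -> [2, 10, 18, 23, 28, 29]

Final sorted array: [2, 10, 18, 23, 28, 29]

The merge sort proceeds by recursively splitting the array and merging sorted halves.
After all merges, the sorted array is [2, 10, 18, 23, 28, 29].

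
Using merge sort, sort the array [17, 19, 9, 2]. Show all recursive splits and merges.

Merge sort trace:

Split: [17, 19, 9, 2] -> [17, 19] and [9, 2]
  Split: [17, 19] -> [17] and [19]
  Merge: [17] + [19] -> [17, 19]
  Split: [9, 2] -> [9] and [2]
  Merge: [9] + [2] -> [2, 9]
Merge: [17, 19] + [2, 9] -> [2, 9, 17, 19]

Final sorted array: [2, 9, 17, 19]

The merge sort proceeds by recursively splitting the array and merging sorted halves.
After all merges, the sorted array is [2, 9, 17, 19].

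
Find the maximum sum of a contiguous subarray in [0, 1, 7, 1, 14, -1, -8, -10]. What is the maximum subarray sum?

Using Kadane's algorithm on [0, 1, 7, 1, 14, -1, -8, -10]:

Scanning through the array:
Position 1 (value 1): max_ending_here = 1, max_so_far = 1
Position 2 (value 7): max_ending_here = 8, max_so_far = 8
Position 3 (value 1): max_ending_here = 9, max_so_far = 9
Position 4 (value 14): max_ending_here = 23, max_so_far = 23
Position 5 (value -1): max_ending_here = 22, max_so_far = 23
Position 6 (value -8): max_ending_here = 14, max_so_far = 23
Position 7 (value -10): max_ending_here = 4, max_so_far = 23

Maximum subarray: [0, 1, 7, 1, 14]
Maximum sum: 23

The maximum subarray is [0, 1, 7, 1, 14] with sum 23. This subarray runs from index 0 to index 4.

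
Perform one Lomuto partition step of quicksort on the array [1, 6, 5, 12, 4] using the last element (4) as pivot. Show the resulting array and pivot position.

Lomuto partition with pivot = 4:

Initial array: [1, 6, 5, 12, 4]

arr[0]=1 <= 4: swap with position 0, array becomes [1, 6, 5, 12, 4]
arr[1]=6 > 4: no swap
arr[2]=5 > 4: no swap
arr[3]=12 > 4: no swap

Place pivot at position 1: [1, 4, 5, 12, 6]
Pivot position: 1

After partitioning with pivot 4, the array becomes [1, 4, 5, 12, 6]. The pivot is placed at index 1. All elements to the left of the pivot are <= 4, and all elements to the right are > 4.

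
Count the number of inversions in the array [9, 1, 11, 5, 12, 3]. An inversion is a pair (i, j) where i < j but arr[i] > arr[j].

Finding inversions in [9, 1, 11, 5, 12, 3]:

(0, 1): arr[0]=9 > arr[1]=1
(0, 3): arr[0]=9 > arr[3]=5
(0, 5): arr[0]=9 > arr[5]=3
(2, 3): arr[2]=11 > arr[3]=5
(2, 5): arr[2]=11 > arr[5]=3
(3, 5): arr[3]=5 > arr[5]=3
(4, 5): arr[4]=12 > arr[5]=3

Total inversions: 7

The array has 7 inversion(s): (0,1), (0,3), (0,5), (2,3), (2,5), (3,5), (4,5). Each pair (i,j) satisfies i < j and arr[i] > arr[j].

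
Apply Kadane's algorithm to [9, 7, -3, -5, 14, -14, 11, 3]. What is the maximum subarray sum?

Using Kadane's algorithm on [9, 7, -3, -5, 14, -14, 11, 3]:

Scanning through the array:
Position 1 (value 7): max_ending_here = 16, max_so_far = 16
Position 2 (value -3): max_ending_here = 13, max_so_far = 16
Position 3 (value -5): max_ending_here = 8, max_so_far = 16
Position 4 (value 14): max_ending_here = 22, max_so_far = 22
Position 5 (value -14): max_ending_here = 8, max_so_far = 22
Position 6 (value 11): max_ending_here = 19, max_so_far = 22
Position 7 (value 3): max_ending_here = 22, max_so_far = 22

Maximum subarray: [9, 7, -3, -5, 14]
Maximum sum: 22

The maximum subarray is [9, 7, -3, -5, 14] with sum 22. This subarray runs from index 0 to index 4.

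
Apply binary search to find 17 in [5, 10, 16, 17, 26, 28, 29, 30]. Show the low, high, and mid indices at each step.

Binary search for 17 in [5, 10, 16, 17, 26, 28, 29, 30]:

lo=0, hi=7, mid=3, arr[mid]=17 -> Found target at index 3!

Binary search finds 17 at index 3 after 1 comparisons. The search repeatedly halves the search space by comparing with the middle element.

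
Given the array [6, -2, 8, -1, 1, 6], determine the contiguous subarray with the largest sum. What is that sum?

Using Kadane's algorithm on [6, -2, 8, -1, 1, 6]:

Scanning through the array:
Position 1 (value -2): max_ending_here = 4, max_so_far = 6
Position 2 (value 8): max_ending_here = 12, max_so_far = 12
Position 3 (value -1): max_ending_here = 11, max_so_far = 12
Position 4 (value 1): max_ending_here = 12, max_so_far = 12
Position 5 (value 6): max_ending_here = 18, max_so_far = 18

Maximum subarray: [6, -2, 8, -1, 1, 6]
Maximum sum: 18

The maximum subarray is [6, -2, 8, -1, 1, 6] with sum 18. This subarray runs from index 0 to index 5.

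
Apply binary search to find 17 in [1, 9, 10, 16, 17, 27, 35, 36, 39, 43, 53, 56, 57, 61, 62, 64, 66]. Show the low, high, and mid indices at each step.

Binary search for 17 in [1, 9, 10, 16, 17, 27, 35, 36, 39, 43, 53, 56, 57, 61, 62, 64, 66]:

lo=0, hi=16, mid=8, arr[mid]=39 -> 39 > 17, search left half
lo=0, hi=7, mid=3, arr[mid]=16 -> 16 < 17, search right half
lo=4, hi=7, mid=5, arr[mid]=27 -> 27 > 17, search left half
lo=4, hi=4, mid=4, arr[mid]=17 -> Found target at index 4!

Binary search finds 17 at index 4 after 4 comparisons. The search repeatedly halves the search space by comparing with the middle element.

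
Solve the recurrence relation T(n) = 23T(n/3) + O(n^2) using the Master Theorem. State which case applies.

Master Theorem for T(n) = 23T(n/3) + O(n^2):

a = 23, b = 3, c = 2
log_b(a) = log_3(23) = 2.8540

Case 1: c = 2 < log_3(23) = 2.8540
T(n) = O(n^(log_3 23))

For T(n) = 23T(n/3) + O(n^2): log_3(23) = 2.8540. This is Case 1 of the Master Theorem (c < log_b(a), work dominated by leaves), giving O(n^(log_3 23)).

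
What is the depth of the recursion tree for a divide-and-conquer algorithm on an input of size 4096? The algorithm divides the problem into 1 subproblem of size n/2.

For divide and conquer with division factor 2:

Problem sizes at each level:
Level 0: 4096
Level 1: 2048
Level 2: 1024
Level 3: 512
Level 4: 256
Level 5: 128
Level 6: 64
Level 7: 32
Level 8: 16
Level 9: 8
Level 10: 4
Level 11: 2
Level 12: 1

The root is level 0 and the size-1 base case is level 12 (the tree spans levels 0 through 12, i.e. 13 levels counting the root), so the depth is the number of divisions: log_2(4096) = 12

The recursion tree depth is log_2(4096) = 12. At each level, the problem size is divided by 2, so it takes 12 divisions to reduce to a base case of size 1. The algorithm makes 1 recursive call at each level.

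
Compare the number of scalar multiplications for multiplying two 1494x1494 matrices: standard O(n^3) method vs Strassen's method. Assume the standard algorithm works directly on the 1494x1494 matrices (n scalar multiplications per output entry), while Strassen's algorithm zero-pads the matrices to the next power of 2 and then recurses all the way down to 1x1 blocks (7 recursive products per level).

Matrix multiplication for 1494x1494 matrices:

Strassen's algorithm requires power-of-2 dimensions. Pad 1494x1494 to 2048x2048 (next power of 2).

Standard algorithm: 1494^3 = 3334661784 multiplications
Strassen's algorithm: 7^(log2(2048)) = 7^11 = 1977326743 multiplications
Savings: 3334661784 - 1977326743 = 1357335041 multiplications

Standard: 3334661784 multiplications (1494^3). Strassen: 1977326743 multiplications (7^11, after padding to 2048x2048). Strassen reduces 8 recursive multiplications to 7 at each level.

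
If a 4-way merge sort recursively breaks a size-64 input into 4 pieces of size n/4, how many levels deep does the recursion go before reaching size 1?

For divide and conquer with division factor 4:

Problem sizes at each level:
Level 0: 64
Level 1: 16
Level 2: 4
Level 3: 1

The root is level 0 and the size-1 base case is level 3 (the tree spans levels 0 through 3, i.e. 4 levels counting the root), so the depth is the number of divisions: log_4(64) = 3

The recursion tree depth is log_4(64) = 3. At each level, the problem size is divided by 4, so it takes 3 divisions to reduce to a base case of size 1. The algorithm makes 4 recursive calls at each level.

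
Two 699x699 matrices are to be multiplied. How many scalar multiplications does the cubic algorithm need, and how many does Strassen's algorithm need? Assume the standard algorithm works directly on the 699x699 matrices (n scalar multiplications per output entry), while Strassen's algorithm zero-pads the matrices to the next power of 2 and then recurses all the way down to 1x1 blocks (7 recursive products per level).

Matrix multiplication for 699x699 matrices:

Strassen's algorithm requires power-of-2 dimensions. Pad 699x699 to 1024x1024 (next power of 2).

Standard algorithm: 699^3 = 341532099 multiplications
Strassen's algorithm: 7^(log2(1024)) = 7^10 = 282475249 multiplications
Savings: 341532099 - 282475249 = 59056850 multiplications

Standard: 341532099 multiplications (699^3). Strassen: 282475249 multiplications (7^10, after padding to 1024x1024). Strassen reduces 8 recursive multiplications to 7 at each level.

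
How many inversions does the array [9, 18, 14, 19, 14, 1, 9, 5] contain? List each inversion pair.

Finding inversions in [9, 18, 14, 19, 14, 1, 9, 5]:

(0, 5): arr[0]=9 > arr[5]=1
(0, 7): arr[0]=9 > arr[7]=5
(1, 2): arr[1]=18 > arr[2]=14
(1, 4): arr[1]=18 > arr[4]=14
(1, 5): arr[1]=18 > arr[5]=1
(1, 6): arr[1]=18 > arr[6]=9
(1, 7): arr[1]=18 > arr[7]=5
(2, 5): arr[2]=14 > arr[5]=1
(2, 6): arr[2]=14 > arr[6]=9
(2, 7): arr[2]=14 > arr[7]=5
(3, 4): arr[3]=19 > arr[4]=14
(3, 5): arr[3]=19 > arr[5]=1
(3, 6): arr[3]=19 > arr[6]=9
(3, 7): arr[3]=19 > arr[7]=5
(4, 5): arr[4]=14 > arr[5]=1
(4, 6): arr[4]=14 > arr[6]=9
(4, 7): arr[4]=14 > arr[7]=5
(6, 7): arr[6]=9 > arr[7]=5

Total inversions: 18

The array has 18 inversion(s): (0,5), (0,7), (1,2), (1,4), (1,5), (1,6), (1,7), (2,5), (2,6), (2,7), (3,4), (3,5), (3,6), (3,7), (4,5), (4,6), (4,7), (6,7). Each pair (i,j) satisfies i < j and arr[i] > arr[j].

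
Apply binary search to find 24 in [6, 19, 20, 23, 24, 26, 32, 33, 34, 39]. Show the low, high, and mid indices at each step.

Binary search for 24 in [6, 19, 20, 23, 24, 26, 32, 33, 34, 39]:

lo=0, hi=9, mid=4, arr[mid]=24 -> Found target at index 4!

Binary search finds 24 at index 4 after 1 comparisons. The search repeatedly halves the search space by comparing with the middle element.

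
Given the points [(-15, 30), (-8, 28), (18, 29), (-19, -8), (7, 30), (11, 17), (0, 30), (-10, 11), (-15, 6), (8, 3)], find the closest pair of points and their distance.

Computing all pairwise distances among 10 points:

d((-15, 30), (-8, 28)) = 7.2801
d((-15, 30), (18, 29)) = 33.0151
d((-15, 30), (-19, -8)) = 38.2099
d((-15, 30), (7, 30)) = 22.0
d((-15, 30), (11, 17)) = 29.0689
d((-15, 30), (0, 30)) = 15.0
d((-15, 30), (-10, 11)) = 19.6469
d((-15, 30), (-15, 6)) = 24.0
d((-15, 30), (8, 3)) = 35.4683
d((-8, 28), (18, 29)) = 26.0192
d((-8, 28), (-19, -8)) = 37.6431
d((-8, 28), (7, 30)) = 15.1327
d((-8, 28), (11, 17)) = 21.9545
d((-8, 28), (0, 30)) = 8.2462
d((-8, 28), (-10, 11)) = 17.1172
d((-8, 28), (-15, 6)) = 23.0868
d((-8, 28), (8, 3)) = 29.6816
d((18, 29), (-19, -8)) = 52.3259
d((18, 29), (7, 30)) = 11.0454
d((18, 29), (11, 17)) = 13.8924
d((18, 29), (0, 30)) = 18.0278
d((18, 29), (-10, 11)) = 33.2866
d((18, 29), (-15, 6)) = 40.2244
d((18, 29), (8, 3)) = 27.8568
d((-19, -8), (7, 30)) = 46.0435
d((-19, -8), (11, 17)) = 39.0512
d((-19, -8), (0, 30)) = 42.4853
d((-19, -8), (-10, 11)) = 21.0238
d((-19, -8), (-15, 6)) = 14.5602
d((-19, -8), (8, 3)) = 29.1548
d((7, 30), (11, 17)) = 13.6015
d((7, 30), (0, 30)) = 7.0 <-- minimum
d((7, 30), (-10, 11)) = 25.4951
d((7, 30), (-15, 6)) = 32.5576
d((7, 30), (8, 3)) = 27.0185
d((11, 17), (0, 30)) = 17.0294
d((11, 17), (-10, 11)) = 21.8403
d((11, 17), (-15, 6)) = 28.2312
d((11, 17), (8, 3)) = 14.3178
d((0, 30), (-10, 11)) = 21.4709
d((0, 30), (-15, 6)) = 28.3019
d((0, 30), (8, 3)) = 28.1603
d((-10, 11), (-15, 6)) = 7.0711
d((-10, 11), (8, 3)) = 19.6977
d((-15, 6), (8, 3)) = 23.1948

Closest pair: (7, 30) and (0, 30) with distance 7.0

The closest pair is (7, 30) and (0, 30) with Euclidean distance 7.0. For 10 points, brute-force pairwise comparison is shown above. For large n, the divide-and-conquer algorithm (sort by x, recurse on halves, check the dividing strip) achieves O(n log n).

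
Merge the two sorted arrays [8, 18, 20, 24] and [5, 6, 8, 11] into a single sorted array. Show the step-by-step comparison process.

Merging process:

Compare 8 vs 5: take 5 from right. Merged: [5]
Compare 8 vs 6: take 6 from right. Merged: [5, 6]
Compare 8 vs 8: take 8 from left. Merged: [5, 6, 8]
Compare 18 vs 8: take 8 from right. Merged: [5, 6, 8, 8]
Compare 18 vs 11: take 11 from right. Merged: [5, 6, 8, 8, 11]
Append remaining from left: [18, 20, 24]. Merged: [5, 6, 8, 8, 11, 18, 20, 24]

Final merged array: [5, 6, 8, 8, 11, 18, 20, 24]
Total comparisons: 5

The merged array is [5, 6, 8, 8, 11, 18, 20, 24], requiring 5 comparisons. The merge step runs in O(n) time where n is the total number of elements.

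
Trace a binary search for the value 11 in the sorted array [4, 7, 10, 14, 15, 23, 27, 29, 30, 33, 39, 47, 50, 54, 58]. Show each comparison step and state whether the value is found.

Binary search for 11 in [4, 7, 10, 14, 15, 23, 27, 29, 30, 33, 39, 47, 50, 54, 58]:

lo=0, hi=14, mid=7, arr[mid]=29 -> 29 > 11, search left half
lo=0, hi=6, mid=3, arr[mid]=14 -> 14 > 11, search left half
lo=0, hi=2, mid=1, arr[mid]=7 -> 7 < 11, search right half
lo=2, hi=2, mid=2, arr[mid]=10 -> 10 < 11, search right half
lo=3 > hi=2, target 11 not found

Binary search determines that 11 is not in the array after 4 comparisons. The search space was exhausted without finding the target.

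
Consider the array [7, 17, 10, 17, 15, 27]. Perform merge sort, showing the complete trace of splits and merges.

Merge sort trace:

Split: [7, 17, 10, 17, 15, 27] -> [7, 17, 10] and [17, 15, 27]
  Split: [7, 17, 10] -> [7] and [17, 10]
    Split: [17, 10] -> [17] and [10]
    Merge: [17] + [10] -> [10, 17]
  Merge: [7] + [10, 17] -> [7, 10, 17]
  Split: [17, 15, 27] -> [17] and [15, 27]
    Split: [15, 27] -> [15] and [27]
    Merge: [15] + [27] -> [15, 27]
  Merge: [17] + [15, 27] -> [15, 17, 27]
Merge: [7, 10, 17] + [15, 17, 27] -> [7, 10, 15, 17, 17, 27]

Final sorted array: [7, 10, 15, 17, 17, 27]

The merge sort proceeds by recursively splitting the array and merging sorted halves.
After all merges, the sorted array is [7, 10, 15, 17, 17, 27].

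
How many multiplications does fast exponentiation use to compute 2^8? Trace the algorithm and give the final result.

Computing 2^8 by squaring (build up from 2^1; each line after the first costs one multiplication):

2^1 = 2
2^2 = (2^1)^2 = 2^2 = 4
2^4 = (2^2)^2 = 4^2 = 16
2^8 = (2^4)^2 = 16^2 = 256

Result: 256
Multiplications needed: 3 (3 lines after 2^1)

2^8 = 256. Using exponentiation by squaring, this requires 3 multiplications. The key idea: if the exponent is even, square the half-power; if odd, multiply by the base once.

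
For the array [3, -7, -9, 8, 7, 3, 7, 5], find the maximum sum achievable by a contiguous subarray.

Using Kadane's algorithm on [3, -7, -9, 8, 7, 3, 7, 5]:

Scanning through the array:
Position 1 (value -7): max_ending_here = -4, max_so_far = 3
Position 2 (value -9): max_ending_here = -9, max_so_far = 3
Position 3 (value 8): max_ending_here = 8, max_so_far = 8
Position 4 (value 7): max_ending_here = 15, max_so_far = 15
Position 5 (value 3): max_ending_here = 18, max_so_far = 18
Position 6 (value 7): max_ending_here = 25, max_so_far = 25
Position 7 (value 5): max_ending_here = 30, max_so_far = 30

Maximum subarray: [8, 7, 3, 7, 5]
Maximum sum: 30

The maximum subarray is [8, 7, 3, 7, 5] with sum 30. This subarray runs from index 3 to index 7.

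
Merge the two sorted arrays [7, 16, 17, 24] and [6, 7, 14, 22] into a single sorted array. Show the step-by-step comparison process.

Merging process:

Compare 7 vs 6: take 6 from right. Merged: [6]
Compare 7 vs 7: take 7 from left. Merged: [6, 7]
Compare 16 vs 7: take 7 from right. Merged: [6, 7, 7]
Compare 16 vs 14: take 14 from right. Merged: [6, 7, 7, 14]
Compare 16 vs 22: take 16 from left. Merged: [6, 7, 7, 14, 16]
Compare 17 vs 22: take 17 from left. Merged: [6, 7, 7, 14, 16, 17]
Compare 24 vs 22: take 22 from right. Merged: [6, 7, 7, 14, 16, 17, 22]
Append remaining from left: [24]. Merged: [6, 7, 7, 14, 16, 17, 22, 24]

Final merged array: [6, 7, 7, 14, 16, 17, 22, 24]
Total comparisons: 7

The merged array is [6, 7, 7, 14, 16, 17, 22, 24], requiring 7 comparisons. The merge step runs in O(n) time where n is the total number of elements.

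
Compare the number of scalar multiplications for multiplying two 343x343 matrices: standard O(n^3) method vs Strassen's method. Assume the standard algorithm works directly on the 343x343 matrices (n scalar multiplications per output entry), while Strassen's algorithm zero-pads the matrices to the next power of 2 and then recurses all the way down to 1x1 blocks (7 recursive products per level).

Matrix multiplication for 343x343 matrices:

Strassen's algorithm requires power-of-2 dimensions. Pad 343x343 to 512x512 (next power of 2).

Standard algorithm: 343^3 = 40353607 multiplications
Strassen's algorithm: 7^(log2(512)) = 7^9 = 40353607 multiplications
Savings: 40353607 - 40353607 = 0 multiplications

Standard: 40353607 multiplications (343^3). Strassen: 40353607 multiplications (7^9, after padding to 512x512). Strassen reduces 8 recursive multiplications to 7 at each level.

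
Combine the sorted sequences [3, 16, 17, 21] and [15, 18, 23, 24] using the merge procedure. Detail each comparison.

Merging process:

Compare 3 vs 15: take 3 from left. Merged: [3]
Compare 16 vs 15: take 15 from right. Merged: [3, 15]
Compare 16 vs 18: take 16 from left. Merged: [3, 15, 16]
Compare 17 vs 18: take 17 from left. Merged: [3, 15, 16, 17]
Compare 21 vs 18: take 18 from right. Merged: [3, 15, 16, 17, 18]
Compare 21 vs 23: take 21 from left. Merged: [3, 15, 16, 17, 18, 21]
Append remaining from right: [23, 24]. Merged: [3, 15, 16, 17, 18, 21, 23, 24]

Final merged array: [3, 15, 16, 17, 18, 21, 23, 24]
Total comparisons: 6

The merged array is [3, 15, 16, 17, 18, 21, 23, 24], requiring 6 comparisons. The merge step runs in O(n) time where n is the total number of elements.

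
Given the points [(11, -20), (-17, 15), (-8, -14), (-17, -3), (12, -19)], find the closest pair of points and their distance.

Computing all pairwise distances among 5 points:

d((11, -20), (-17, 15)) = 44.8219
d((11, -20), (-8, -14)) = 19.9249
d((11, -20), (-17, -3)) = 32.7567
d((11, -20), (12, -19)) = 1.4142 <-- minimum
d((-17, 15), (-8, -14)) = 30.3645
d((-17, 15), (-17, -3)) = 18.0
d((-17, 15), (12, -19)) = 44.6878
d((-8, -14), (-17, -3)) = 14.2127
d((-8, -14), (12, -19)) = 20.6155
d((-17, -3), (12, -19)) = 33.121

Closest pair: (11, -20) and (12, -19) with distance 1.4142

The closest pair is (11, -20) and (12, -19) with Euclidean distance 1.4142. For 5 points, brute-force pairwise comparison is shown above. For large n, the divide-and-conquer algorithm (sort by x, recurse on halves, check the dividing strip) achieves O(n log n).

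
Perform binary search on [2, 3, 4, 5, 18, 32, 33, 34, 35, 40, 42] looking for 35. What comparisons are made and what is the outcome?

Binary search for 35 in [2, 3, 4, 5, 18, 32, 33, 34, 35, 40, 42]:

lo=0, hi=10, mid=5, arr[mid]=32 -> 32 < 35, search right half
lo=6, hi=10, mid=8, arr[mid]=35 -> Found target at index 8!

Binary search finds 35 at index 8 after 2 comparisons. The search repeatedly halves the search space by comparing with the middle element.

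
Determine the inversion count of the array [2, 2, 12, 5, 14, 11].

Finding inversions in [2, 2, 12, 5, 14, 11]:

(2, 3): arr[2]=12 > arr[3]=5
(2, 5): arr[2]=12 > arr[5]=11
(4, 5): arr[4]=14 > arr[5]=11

Total inversions: 3

The array has 3 inversion(s): (2,3), (2,5), (4,5). Each pair (i,j) satisfies i < j and arr[i] > arr[j].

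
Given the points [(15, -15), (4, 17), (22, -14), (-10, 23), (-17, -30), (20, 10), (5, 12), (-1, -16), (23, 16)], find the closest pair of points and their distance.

Computing all pairwise distances among 9 points:

d((15, -15), (4, 17)) = 33.8378
d((15, -15), (22, -14)) = 7.0711
d((15, -15), (-10, 23)) = 45.4863
d((15, -15), (-17, -30)) = 35.3412
d((15, -15), (20, 10)) = 25.4951
d((15, -15), (5, 12)) = 28.7924
d((15, -15), (-1, -16)) = 16.0312
d((15, -15), (23, 16)) = 32.0156
d((4, 17), (22, -14)) = 35.8469
d((4, 17), (-10, 23)) = 15.2315
d((4, 17), (-17, -30)) = 51.4782
d((4, 17), (20, 10)) = 17.4642
d((4, 17), (5, 12)) = 5.099 <-- minimum
d((4, 17), (-1, -16)) = 33.3766
d((4, 17), (23, 16)) = 19.0263
d((22, -14), (-10, 23)) = 48.9183
d((22, -14), (-17, -30)) = 42.1545
d((22, -14), (20, 10)) = 24.0832
d((22, -14), (5, 12)) = 31.0644
d((22, -14), (-1, -16)) = 23.0868
d((22, -14), (23, 16)) = 30.0167
d((-10, 23), (-17, -30)) = 53.4603
d((-10, 23), (20, 10)) = 32.6956
d((-10, 23), (5, 12)) = 18.6011
d((-10, 23), (-1, -16)) = 40.025
d((-10, 23), (23, 16)) = 33.7343
d((-17, -30), (20, 10)) = 54.4885
d((-17, -30), (5, 12)) = 47.4131
d((-17, -30), (-1, -16)) = 21.2603
d((-17, -30), (23, 16)) = 60.959
d((20, 10), (5, 12)) = 15.1327
d((20, 10), (-1, -16)) = 33.4215
d((20, 10), (23, 16)) = 6.7082
d((5, 12), (-1, -16)) = 28.6356
d((5, 12), (23, 16)) = 18.4391
d((-1, -16), (23, 16)) = 40.0

Closest pair: (4, 17) and (5, 12) with distance 5.099

The closest pair is (4, 17) and (5, 12) with Euclidean distance 5.099. For 9 points, brute-force pairwise comparison is shown above. For large n, the divide-and-conquer algorithm (sort by x, recurse on halves, check the dividing strip) achieves O(n log n).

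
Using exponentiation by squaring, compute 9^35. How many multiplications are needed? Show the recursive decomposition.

Computing 9^35 by squaring (build up from 9^1; each line after the first costs one multiplication):

9^1 = 9
9^2 = (9^1)^2 = 9^2 = 81
9^4 = (9^2)^2 = 81^2 = 6561
9^8 = (9^4)^2 = 6561^2 = 43046721
9^16 = (9^8)^2 = 43046721^2 = 1853020188851841
9^17 = 9 * 9^16 = 9 * 1853020188851841 = 16677181699666569
9^34 = (9^17)^2 = 16677181699666569^2 = 278128389443693511257285776231761
9^35 = 9 * 9^34 = 9 * 278128389443693511257285776231761 = 2503155504993241601315571986085849

Result: 2503155504993241601315571986085849
Multiplications needed: 7 (7 lines after 9^1)

9^35 = 2503155504993241601315571986085849. Using exponentiation by squaring, this requires 7 multiplications. The key idea: if the exponent is even, square the half-power; if odd, multiply by the base once.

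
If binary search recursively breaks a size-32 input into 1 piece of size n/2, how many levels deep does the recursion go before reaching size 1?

For divide and conquer with division factor 2:

Problem sizes at each level:
Level 0: 32
Level 1: 16
Level 2: 8
Level 3: 4
Level 4: 2
Level 5: 1

The root is level 0 and the size-1 base case is level 5 (the tree spans levels 0 through 5, i.e. 6 levels counting the root), so the depth is the number of divisions: log_2(32) = 5

The recursion tree depth is log_2(32) = 5. At each level, the problem size is divided by 2, so it takes 5 divisions to reduce to a base case of size 1. The algorithm makes 1 recursive call at each level.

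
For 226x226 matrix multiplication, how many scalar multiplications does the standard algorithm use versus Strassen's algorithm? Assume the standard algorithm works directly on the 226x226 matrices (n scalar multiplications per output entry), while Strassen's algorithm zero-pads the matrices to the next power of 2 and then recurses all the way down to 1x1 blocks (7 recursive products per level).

Matrix multiplication for 226x226 matrices:

Strassen's algorithm requires power-of-2 dimensions. Pad 226x226 to 256x256 (next power of 2).

Standard algorithm: 226^3 = 11543176 multiplications
Strassen's algorithm: 7^(log2(256)) = 7^8 = 5764801 multiplications
Savings: 11543176 - 5764801 = 5778375 multiplications

Standard: 11543176 multiplications (226^3). Strassen: 5764801 multiplications (7^8, after padding to 256x256). Strassen reduces 8 recursive multiplications to 7 at each level.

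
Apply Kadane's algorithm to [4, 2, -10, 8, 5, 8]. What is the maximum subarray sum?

Using Kadane's algorithm on [4, 2, -10, 8, 5, 8]:

Scanning through the array:
Position 1 (value 2): max_ending_here = 6, max_so_far = 6
Position 2 (value -10): max_ending_here = -4, max_so_far = 6
Position 3 (value 8): max_ending_here = 8, max_so_far = 8
Position 4 (value 5): max_ending_here = 13, max_so_far = 13
Position 5 (value 8): max_ending_here = 21, max_so_far = 21

Maximum subarray: [8, 5, 8]
Maximum sum: 21

The maximum subarray is [8, 5, 8] with sum 21. This subarray runs from index 3 to index 5.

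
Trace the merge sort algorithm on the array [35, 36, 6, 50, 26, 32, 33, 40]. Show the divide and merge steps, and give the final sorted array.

Merge sort trace:

Split: [35, 36, 6, 50, 26, 32, 33, 40] -> [35, 36, 6, 50] and [26, 32, 33, 40]
  Split: [35, 36, 6, 50] -> [35, 36] and [6, 50]
    Split: [35, 36] -> [35] and [36]
    Merge: [35] + [36] -> [35, 36]
    Split: [6, 50] -> [6] and [50]
    Merge: [6] + [50] -> [6, 50]
  Merge: [35, 36] + [6, 50] -> [6, 35, 36, 50]
  Split: [26, 32, 33, 40] -> [26, 32] and [33, 40]
    Split: [26, 32] -> [26] and [32]
    Merge: [26] + [32] -> [26, 32]
    Split: [33, 40] -> [33] and [40]
    Merge: [33] + [40] -> [33, 40]
  Merge: [26, 32] + [33, 40] -> [26, 32, 33, 40]
Merge: [6, 35, 36, 50] + [26, 32, 33, 40] -> [6, 26, 32, 33, 35, 36, 40, 50]

Final sorted array: [6, 26, 32, 33, 35, 36, 40, 50]

The merge sort proceeds by recursively splitting the array and merging sorted halves.
After all merges, the sorted array is [6, 26, 32, 33, 35, 36, 40, 50].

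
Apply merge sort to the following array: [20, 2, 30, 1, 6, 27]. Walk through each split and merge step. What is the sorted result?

Merge sort trace:

Split: [20, 2, 30, 1, 6, 27] -> [20, 2, 30] and [1, 6, 27]
  Split: [20, 2, 30] -> [20] and [2, 30]
    Split: [2, 30] -> [2] and [30]
    Merge: [2] + [30] -> [2, 30]
  Merge: [20] + [2, 30] -> [2, 20, 30]
  Split: [1, 6, 27] -> [1] and [6, 27]
    Split: [6, 27] -> [6] and [27]
    Merge: [6] + [27] -> [6, 27]
  Merge: [1] + [6, 27] -> [1, 6, 27]
Merge: [2, 20, 30] + [1, 6, 27] -> [1, 2, 6, 20, 27, 30]

Final sorted array: [1, 2, 6, 20, 27, 30]

The merge sort proceeds by recursively splitting the array and merging sorted halves.
After all merges, the sorted array is [1, 2, 6, 20, 27, 30].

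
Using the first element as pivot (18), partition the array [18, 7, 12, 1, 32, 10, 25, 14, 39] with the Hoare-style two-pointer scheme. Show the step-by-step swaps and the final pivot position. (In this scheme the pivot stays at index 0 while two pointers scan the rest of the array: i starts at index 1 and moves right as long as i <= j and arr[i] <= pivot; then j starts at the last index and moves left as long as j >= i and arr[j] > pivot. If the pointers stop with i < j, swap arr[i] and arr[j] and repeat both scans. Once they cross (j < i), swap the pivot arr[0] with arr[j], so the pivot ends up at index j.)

Hoare-style two-pointer partition with pivot = 18:

Initial array: [18, 7, 12, 1, 32, 10, 25, 14, 39]

Pointers start at i = 1, j = 8.
i stops at index 4 (arr[4]=32 > 18), j stops at index 7 (arr[7]=14 <= 18): swap arr[4] and arr[7], array becomes [18, 7, 12, 1, 14, 10, 25, 32, 39]
i ends at 6, j ends at 5: the pointers have crossed (j < i), so scanning stops.

Swap pivot arr[0] with arr[5] to place pivot at position 5: [10, 7, 12, 1, 14, 18, 25, 32, 39]
Pivot position: 5

After partitioning with pivot 18, the array becomes [10, 7, 12, 1, 14, 18, 25, 32, 39]. The pivot is placed at index 5. All elements to the left of the pivot are <= 18, and all elements to the right are > 18.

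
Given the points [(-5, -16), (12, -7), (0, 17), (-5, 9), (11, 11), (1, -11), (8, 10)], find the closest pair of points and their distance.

Computing all pairwise distances among 7 points:

d((-5, -16), (12, -7)) = 19.2354
d((-5, -16), (0, 17)) = 33.3766
d((-5, -16), (-5, 9)) = 25.0
d((-5, -16), (11, 11)) = 31.3847
d((-5, -16), (1, -11)) = 7.8102
d((-5, -16), (8, 10)) = 29.0689
d((12, -7), (0, 17)) = 26.8328
d((12, -7), (-5, 9)) = 23.3452
d((12, -7), (11, 11)) = 18.0278
d((12, -7), (1, -11)) = 11.7047
d((12, -7), (8, 10)) = 17.4642
d((0, 17), (-5, 9)) = 9.434
d((0, 17), (11, 11)) = 12.53
d((0, 17), (1, -11)) = 28.0179
d((0, 17), (8, 10)) = 10.6301
d((-5, 9), (11, 11)) = 16.1245
d((-5, 9), (1, -11)) = 20.8806
d((-5, 9), (8, 10)) = 13.0384
d((11, 11), (1, -11)) = 24.1661
d((11, 11), (8, 10)) = 3.1623 <-- minimum
d((1, -11), (8, 10)) = 22.1359

Closest pair: (11, 11) and (8, 10) with distance 3.1623

The closest pair is (11, 11) and (8, 10) with Euclidean distance 3.1623. For 7 points, brute-force pairwise comparison is shown above. For large n, the divide-and-conquer algorithm (sort by x, recurse on halves, check the dividing strip) achieves O(n log n).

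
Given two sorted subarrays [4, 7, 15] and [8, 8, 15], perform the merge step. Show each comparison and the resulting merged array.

Merging process:

Compare 4 vs 8: take 4 from left. Merged: [4]
Compare 7 vs 8: take 7 from left. Merged: [4, 7]
Compare 15 vs 8: take 8 from right. Merged: [4, 7, 8]
Compare 15 vs 8: take 8 from right. Merged: [4, 7, 8, 8]
Compare 15 vs 15: take 15 from left. Merged: [4, 7, 8, 8, 15]
Append remaining from right: [15]. Merged: [4, 7, 8, 8, 15, 15]

Final merged array: [4, 7, 8, 8, 15, 15]
Total comparisons: 5

The merged array is [4, 7, 8, 8, 15, 15], requiring 5 comparisons. The merge step runs in O(n) time where n is the total number of elements.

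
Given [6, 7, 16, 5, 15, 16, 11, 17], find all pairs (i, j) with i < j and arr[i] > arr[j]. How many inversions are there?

Finding inversions in [6, 7, 16, 5, 15, 16, 11, 17]:

(0, 3): arr[0]=6 > arr[3]=5
(1, 3): arr[1]=7 > arr[3]=5
(2, 3): arr[2]=16 > arr[3]=5
(2, 4): arr[2]=16 > arr[4]=15
(2, 6): arr[2]=16 > arr[6]=11
(4, 6): arr[4]=15 > arr[6]=11
(5, 6): arr[5]=16 > arr[6]=11

Total inversions: 7

The array has 7 inversion(s): (0,3), (1,3), (2,3), (2,4), (2,6), (4,6), (5,6). Each pair (i,j) satisfies i < j and arr[i] > arr[j].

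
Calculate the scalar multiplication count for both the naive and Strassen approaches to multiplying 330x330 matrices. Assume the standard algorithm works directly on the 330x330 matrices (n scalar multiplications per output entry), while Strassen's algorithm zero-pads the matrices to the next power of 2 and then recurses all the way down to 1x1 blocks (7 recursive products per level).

Matrix multiplication for 330x330 matrices:

Strassen's algorithm requires power-of-2 dimensions. Pad 330x330 to 512x512 (next power of 2).

Standard algorithm: 330^3 = 35937000 multiplications
Strassen's algorithm: 7^(log2(512)) = 7^9 = 40353607 multiplications
Difference: 35937000 - 40353607 = -4416607 (Strassen uses MORE here due to padding overhead — for small or just-over-power-of-2 n, padding can outweigh the per-level savings)

Standard: 35937000 multiplications (330^3). Strassen: 40353607 multiplications (7^9, after padding to 512x512). Strassen reduces 8 recursive multiplications to 7 at each level.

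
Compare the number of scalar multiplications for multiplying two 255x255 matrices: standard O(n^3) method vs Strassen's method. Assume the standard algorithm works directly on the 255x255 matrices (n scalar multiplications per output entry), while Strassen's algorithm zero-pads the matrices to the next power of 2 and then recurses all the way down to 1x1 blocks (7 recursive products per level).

Matrix multiplication for 255x255 matrices:

Strassen's algorithm requires power-of-2 dimensions. Pad 255x255 to 256x256 (next power of 2).

Standard algorithm: 255^3 = 16581375 multiplications
Strassen's algorithm: 7^(log2(256)) = 7^8 = 5764801 multiplications
Savings: 16581375 - 5764801 = 10816574 multiplications

Standard: 16581375 multiplications (255^3). Strassen: 5764801 multiplications (7^8, after padding to 256x256). Strassen reduces 8 recursive multiplications to 7 at each level.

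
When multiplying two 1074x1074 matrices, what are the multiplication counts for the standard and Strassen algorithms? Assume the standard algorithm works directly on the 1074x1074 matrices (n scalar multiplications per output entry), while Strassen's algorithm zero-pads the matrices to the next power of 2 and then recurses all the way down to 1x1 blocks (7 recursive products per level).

Matrix multiplication for 1074x1074 matrices:

Strassen's algorithm requires power-of-2 dimensions. Pad 1074x1074 to 2048x2048 (next power of 2).

Standard algorithm: 1074^3 = 1238833224 multiplications
Strassen's algorithm: 7^(log2(2048)) = 7^11 = 1977326743 multiplications
Difference: 1238833224 - 1977326743 = -738493519 (Strassen uses MORE here due to padding overhead — for small or just-over-power-of-2 n, padding can outweigh the per-level savings)

Standard: 1238833224 multiplications (1074^3). Strassen: 1977326743 multiplications (7^11, after padding to 2048x2048). Strassen reduces 8 recursive multiplications to 7 at each level.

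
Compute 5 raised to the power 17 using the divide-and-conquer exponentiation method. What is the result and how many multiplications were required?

Computing 5^17 by squaring (build up from 5^1; each line after the first costs one multiplication):

5^1 = 5
5^2 = (5^1)^2 = 5^2 = 25
5^4 = (5^2)^2 = 25^2 = 625
5^8 = (5^4)^2 = 625^2 = 390625
5^16 = (5^8)^2 = 390625^2 = 152587890625
5^17 = 5 * 5^16 = 5 * 152587890625 = 762939453125

Result: 762939453125
Multiplications needed: 5 (5 lines after 5^1)

5^17 = 762939453125. Using exponentiation by squaring, this requires 5 multiplications. The key idea: if the exponent is even, square the half-power; if odd, multiply by the base once.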